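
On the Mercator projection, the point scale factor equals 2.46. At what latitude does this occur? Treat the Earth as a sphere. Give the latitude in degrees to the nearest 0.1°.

66.0°

Mercator scale is k = sec φ = 1/cos φ.
1/cos φ = 2.46  ⇒  cos φ = 0.4065  ⇒  φ = arccos(0.4065) ≈ 66.0°.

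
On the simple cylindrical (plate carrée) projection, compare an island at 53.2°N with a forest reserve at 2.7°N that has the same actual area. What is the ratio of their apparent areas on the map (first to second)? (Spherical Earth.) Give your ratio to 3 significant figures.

In the plate carrée (x = Rλ, y = Rφ), meridians are true-scale (h = 1) and parallels are stretched by k = sec φ.
Areal scale at 53.2°: h·k = 1.000 × 1.669 = 1.669.
Areal scale at 2.7°: h·k = 1.000 × 1.001 = 1.001.
Ratio = 1.669/1.001 ≈ 1.67.

1.67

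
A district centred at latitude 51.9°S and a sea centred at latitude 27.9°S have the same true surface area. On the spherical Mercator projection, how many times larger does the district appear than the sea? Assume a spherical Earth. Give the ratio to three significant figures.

2.05

On Mercator, area is exaggerated by sec²φ = 1/cos²φ.
At 51.9°: sec²(51.9°) = 1/0.6170² = 2.627.
At 27.9°: sec²(27.9°) = 1/0.8838² = 1.280.
Ratio = 2.627/1.280 = cos²(27.9°)/cos²(51.9°) ≈ 2.05.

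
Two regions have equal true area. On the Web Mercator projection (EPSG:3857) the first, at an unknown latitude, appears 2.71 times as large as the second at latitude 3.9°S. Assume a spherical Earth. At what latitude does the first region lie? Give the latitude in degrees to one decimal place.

52.7°

Mercator areal scale is sec²φ, so apparent-area ratio = sec²φ₁ / sec²φ₂ = cos²φ₂ / cos²φ₁.
cos²φ₂ / cos²φ₁ = 2.71  ⇒  cos φ₁ = cos 3.9° / √2.71 = 0.9977/1.646 = 0.6061.
φ₁ = arccos(0.6061) ≈ 52.7°.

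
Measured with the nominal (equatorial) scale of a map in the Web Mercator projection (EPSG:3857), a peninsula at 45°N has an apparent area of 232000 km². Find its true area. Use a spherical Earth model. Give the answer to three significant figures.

116000 km²

Mercator is conformal, so the point scale is isotropic: h = k = sec φ = 1/cos φ.
Areal scale = k² = sec²φ = 1/cos²(45°) = 1/0.7071² = 2.000.
True area = apparent / (areal scale) = 232000 / 2.000 ≈ 116000 km².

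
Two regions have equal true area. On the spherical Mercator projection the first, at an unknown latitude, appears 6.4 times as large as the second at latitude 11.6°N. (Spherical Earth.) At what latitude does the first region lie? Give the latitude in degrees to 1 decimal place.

67.2°

For equal true areas on Mercator, apparent areas scale as sec²φ, so the ratio is cos²φ₂ / cos²φ₁.
cos²φ₂ / cos²φ₁ = 6.4  ⇒  cos φ₁ = cos 11.6° / √6.4 = 0.9796/2.530 = 0.3872.
φ₁ = arccos(0.3872) ≈ 67.2°.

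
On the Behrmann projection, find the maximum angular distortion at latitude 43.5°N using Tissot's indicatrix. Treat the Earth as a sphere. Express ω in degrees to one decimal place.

Behrmann is a cylindrical equal-area projection with standard parallels at ±30°. Cylindrical equal-area (φ₀ = 30°): h = cos φ / cos 30° along meridians, k = cos 30° / cos φ along parallels; h·k = 1.
At 43.5°: h = 0.8376, k = 1.194; principal scales a = 1.194, b = 0.8376.
sin(ω/2) = (a − b)/(a + b) = 0.3563/2.031 = 0.1754, so ω = 2 arcsin(0.1754) ≈ 20.2°.

20.2°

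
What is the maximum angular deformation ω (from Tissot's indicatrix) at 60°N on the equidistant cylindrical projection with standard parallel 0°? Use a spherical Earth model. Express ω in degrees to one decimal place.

For the equirectangular projection with φ₀ = 0 (plate carrée), h = 1 along meridians and k = sec φ along parallels.
At 60°: h = 1.000, k = 2.000; principal scales a = 2.000, b = 1.000.
sin(ω/2) = (a − b)/(a + b) = 1.0000/3.000 = 0.3333, so ω = 2 arcsin(0.3333) ≈ 38.9°.

38.9°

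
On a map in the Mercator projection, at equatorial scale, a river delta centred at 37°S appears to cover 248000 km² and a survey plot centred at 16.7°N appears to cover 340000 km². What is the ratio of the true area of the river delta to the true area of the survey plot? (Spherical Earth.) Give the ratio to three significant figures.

0.507

Mercator's areal exaggeration is sec²φ; hence true area = (apparent area) · cos²φ.
True area of river delta: 248000 × cos²(37°) = 248000 × 0.6378 = 158200 km².
True area of survey plot: 340000 × cos²(16.7°) = 340000 × 0.9174 = 311900 km².
Ratio = 158200 / 311900 ≈ 0.507.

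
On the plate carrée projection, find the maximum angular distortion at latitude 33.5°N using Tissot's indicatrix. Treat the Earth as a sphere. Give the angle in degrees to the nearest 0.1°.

Plate carrée maps x = Rλ, y = Rφ. The meridian scale is h = 1 and the parallel scale is k = 1/cos φ = sec φ.
At 33.5°: h = 1.000, k = 1.199; principal scales a = 1.199, b = 1.000.
sin(ω/2) = (a − b)/(a + b) = 0.1992/2.199 = 0.09058, so ω = 2 arcsin(0.09058) ≈ 10.4°.

10.4°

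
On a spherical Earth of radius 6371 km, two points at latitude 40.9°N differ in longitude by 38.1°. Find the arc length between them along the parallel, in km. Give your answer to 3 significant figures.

3200 km

Arc length along a parallel = R cos φ · Δλ (with Δλ in radians).
= 6371 × cos 40.9° × (38.1° × π/180) = 6371 × 0.7559 × 0.6650 ≈ 3200 km.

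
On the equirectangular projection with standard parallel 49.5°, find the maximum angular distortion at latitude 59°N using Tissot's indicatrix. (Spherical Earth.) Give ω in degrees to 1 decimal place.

With standard parallel φ₀ = 49.5°, the equirectangular projection gives x = Rλ cos φ₀, y = Rφ, so h = 1 and k = cos 49.5° / cos φ.
At 59°: h = 1.000, k = 1.261; principal scales a = 1.261, b = 1.000.
sin(ω/2) = (a − b)/(a + b) = 0.2610/2.261 = 0.1154, so ω = 2 arcsin(0.1154) ≈ 13.3°.

13.3°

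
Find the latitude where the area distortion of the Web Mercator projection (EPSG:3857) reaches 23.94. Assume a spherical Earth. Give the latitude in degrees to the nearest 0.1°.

78.2°

Mercator areal scale is sec²φ.
sec²φ = 23.94  ⇒  cos²φ = 0.04177  ⇒  cos φ = 0.2044.
φ = arccos(0.2044) ≈ 78.2°.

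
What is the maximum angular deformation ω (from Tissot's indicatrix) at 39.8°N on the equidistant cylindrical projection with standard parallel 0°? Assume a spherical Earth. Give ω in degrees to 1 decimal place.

15.1°

Plate carrée maps x = Rλ, y = Rφ. The meridian scale is h = 1 and the parallel scale is k = 1/cos φ = sec φ.
At 39.8°: h = 1.000, k = 1.302; principal scales a = 1.302, b = 1.000.
sin(ω/2) = (a − b)/(a + b) = 0.3016/2.302 = 0.1310, so ω = 2 arcsin(0.1310) ≈ 15.1°.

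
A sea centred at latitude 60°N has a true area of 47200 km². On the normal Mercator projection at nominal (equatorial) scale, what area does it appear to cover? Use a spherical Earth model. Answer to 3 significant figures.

189000 km²

Mercator is conformal, so the point scale is isotropic: h = k = sec φ = 1/cos φ.
Areal scale = k² = sec²φ = 1/cos²(60°) = 1/0.5000² = 4.000.
Apparent area = 47200 × 4.000 ≈ 189000 km².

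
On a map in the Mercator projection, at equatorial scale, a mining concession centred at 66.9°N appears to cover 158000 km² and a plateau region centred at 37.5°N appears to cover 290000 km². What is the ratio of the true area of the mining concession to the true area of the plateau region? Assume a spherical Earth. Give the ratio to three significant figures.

0.133

Since Mercator area scale is 1/cos²φ, the true area equals the apparent area multiplied by cos²φ.
True area of mining concession: 158000 × cos²(66.9°) = 158000 × 0.1539 = 24320 km².
True area of plateau region: 290000 × cos²(37.5°) = 290000 × 0.6294 = 182500 km².
Ratio = 24320 / 182500 ≈ 0.133.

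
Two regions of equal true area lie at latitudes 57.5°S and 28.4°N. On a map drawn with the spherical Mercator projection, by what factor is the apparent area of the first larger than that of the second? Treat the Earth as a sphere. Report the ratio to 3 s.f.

Mercator is conformal with k = sec φ, so areal scale = k² = sec²φ.
At 57.5°: sec²(57.5°) = 1/0.5373² = 3.464.
At 28.4°: sec²(28.4°) = 1/0.8796² = 1.292.
Ratio = 3.464/1.292 = cos²(28.4°)/cos²(57.5°) ≈ 2.68.

2.68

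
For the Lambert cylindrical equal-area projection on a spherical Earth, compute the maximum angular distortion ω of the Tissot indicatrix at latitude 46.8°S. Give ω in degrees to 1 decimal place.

The Lambert cylindrical equal-area projection is the cylindrical equal-area projection with its standard parallel at the equator (φ₀ = 0). For cylindrical equal-area with standard parallel φ₀, h = cos φ / cos φ₀ and k = cos φ₀ / cos φ, so h·k = 1.
At 46.8°: h = 0.6845, k = 1.461; principal scales a = 1.461, b = 0.6845.
sin(ω/2) = (a − b)/(a + b) = 0.7763/2.145 = 0.3618, so ω = 2 arcsin(0.3618) ≈ 42.4°.

42.4°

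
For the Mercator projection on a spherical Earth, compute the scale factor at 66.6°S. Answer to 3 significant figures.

2.52

The Mercator projection is conformal; its linear scale factor is the same in every direction and equals sec φ = 1/cos φ.
k = 1/cos 66.6° = 1/0.3971 = 2.518.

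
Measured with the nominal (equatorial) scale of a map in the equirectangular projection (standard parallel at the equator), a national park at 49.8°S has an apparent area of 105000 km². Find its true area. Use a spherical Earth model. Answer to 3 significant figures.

67800 km²

In the plate carrée (x = Rλ, y = Rφ), meridians are true-scale (h = 1) and parallels are stretched by k = sec φ.
Areal scale = h·k = 1 × sec φ; at 49.8°, h = 1.000, k = 1.549, so h·k = 1.549.
True area = apparent / (areal scale) = 105000 / 1.549 ≈ 67800 km².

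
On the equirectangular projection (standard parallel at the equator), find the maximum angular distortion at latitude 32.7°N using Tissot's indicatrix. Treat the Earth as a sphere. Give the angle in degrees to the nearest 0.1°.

9.9°

Plate carrée maps x = Rλ, y = Rφ. The meridian scale is h = 1 and the parallel scale is k = 1/cos φ = sec φ.
At 32.7°: h = 1.000, k = 1.188; principal scales a = 1.188, b = 1.000.
sin(ω/2) = (a − b)/(a + b) = 0.1883/2.188 = 0.08606, so ω = 2 arcsin(0.08606) ≈ 9.9°.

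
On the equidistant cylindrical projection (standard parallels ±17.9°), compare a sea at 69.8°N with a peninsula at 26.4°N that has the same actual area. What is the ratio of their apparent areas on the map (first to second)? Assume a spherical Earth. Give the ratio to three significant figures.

2.59

In the equirectangular projection with standard parallel φ₀ = 17.9° (x = Rλ cos φ₀, y = Rφ), meridians are true-scale (h = 1) and the parallel scale is k = cos φ₀ / cos φ.
Areal scale at 69.8°: h·k = 1.000 × 2.756 = 2.756.
Areal scale at 26.4°: h·k = 1.000 × 1.062 = 1.062.
Ratio = 2.756/1.062 ≈ 2.59.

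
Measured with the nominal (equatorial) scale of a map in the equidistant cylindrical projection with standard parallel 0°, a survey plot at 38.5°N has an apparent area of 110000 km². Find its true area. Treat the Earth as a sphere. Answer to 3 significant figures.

In the plate carrée (x = Rλ, y = Rφ), meridians are true-scale (h = 1) and parallels are stretched by k = sec φ.
Areal scale = h·k = 1 × sec φ; at 38.5°, h = 1.000, k = 1.278, so h·k = 1.278.
True area = apparent / (areal scale) = 110000 / 1.278 ≈ 86100 km².

86100 km²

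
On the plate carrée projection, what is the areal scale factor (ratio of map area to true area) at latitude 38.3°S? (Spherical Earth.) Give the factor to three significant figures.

1.27

In the plate carrée (x = Rλ, y = Rφ), meridians are true-scale (h = 1) and parallels are stretched by k = sec φ.
Areal scale = h·k = 1 × sec φ; at 38.3°, h = 1.000, k = 1.274, so h·k = 1.274.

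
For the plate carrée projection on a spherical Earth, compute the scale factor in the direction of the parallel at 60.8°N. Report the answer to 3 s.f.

In the plate carrée (x = Rλ, y = Rφ), meridians are true-scale (h = 1) and parallels are stretched by k = sec φ.
k = 1/cos 60.8° = 1/0.4879 = 2.050.

2.05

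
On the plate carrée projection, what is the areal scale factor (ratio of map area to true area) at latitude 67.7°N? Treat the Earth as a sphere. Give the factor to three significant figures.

2.64

In the plate carrée (x = Rλ, y = Rφ), meridians are true-scale (h = 1) and parallels are stretched by k = sec φ.
Areal scale = h·k = 1 × sec φ; at 67.7°, h = 1.000, k = 2.635, so h·k = 2.635.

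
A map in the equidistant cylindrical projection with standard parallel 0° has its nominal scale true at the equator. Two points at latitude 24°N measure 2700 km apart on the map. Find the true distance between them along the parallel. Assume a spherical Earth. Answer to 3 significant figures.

2470 km

Plate carrée maps x = Rλ, y = Rφ. The meridian scale is h = 1 and the parallel scale is k = 1/cos φ = sec φ.
Along the parallel at 24°, map distances are exaggerated by k = sec 24° = 1.095.
True distance = 2700 / 1.095 = 2700 × cos 24° ≈ 2470 km.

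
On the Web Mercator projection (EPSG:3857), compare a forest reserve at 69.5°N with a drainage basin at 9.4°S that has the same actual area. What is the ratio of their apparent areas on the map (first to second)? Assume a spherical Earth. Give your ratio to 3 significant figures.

7.94

Mercator is conformal with k = sec φ, so areal scale = k² = sec²φ.
At 69.5°: sec²(69.5°) = 1/0.3502² = 8.154.
At 9.4°: sec²(9.4°) = 1/0.9866² = 1.027.
Ratio = 8.154/1.027 = cos²(9.4°)/cos²(69.5°) ≈ 7.94.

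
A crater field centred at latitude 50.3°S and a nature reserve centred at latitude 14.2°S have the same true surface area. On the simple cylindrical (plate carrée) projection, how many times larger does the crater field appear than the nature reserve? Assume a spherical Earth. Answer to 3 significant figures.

1.52

In the plate carrée (x = Rλ, y = Rφ), meridians are true-scale (h = 1) and parallels are stretched by k = sec φ.
Areal scale at 50.3°: h·k = 1.000 × 1.566 = 1.566.
Areal scale at 14.2°: h·k = 1.000 × 1.032 = 1.032.
Ratio = 1.566/1.032 ≈ 1.52.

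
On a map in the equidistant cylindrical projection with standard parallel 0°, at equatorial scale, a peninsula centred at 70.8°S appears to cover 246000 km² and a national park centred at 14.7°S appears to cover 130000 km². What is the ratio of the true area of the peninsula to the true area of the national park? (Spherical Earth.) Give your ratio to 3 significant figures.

On the plate carrée, areal scale = h·k = 1 × sec φ, so true area = apparent × cos φ.
True area of peninsula: 246000 × cos(70.8°) = 246000 × 0.3289 = 80900 km².
True area of national park: 130000 × cos(14.7°) = 130000 × 0.9673 = 125700 km².
Ratio = 80900 / 125700 ≈ 0.643.

0.643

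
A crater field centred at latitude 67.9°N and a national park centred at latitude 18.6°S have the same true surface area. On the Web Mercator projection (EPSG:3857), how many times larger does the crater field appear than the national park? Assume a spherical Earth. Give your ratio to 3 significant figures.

On Mercator, area is exaggerated by sec²φ = 1/cos²φ.
At 67.9°: sec²(67.9°) = 1/0.3762² = 7.065.
At 18.6°: sec²(18.6°) = 1/0.9478² = 1.113.
Ratio = 7.065/1.113 = cos²(18.6°)/cos²(67.9°) ≈ 6.35.

6.35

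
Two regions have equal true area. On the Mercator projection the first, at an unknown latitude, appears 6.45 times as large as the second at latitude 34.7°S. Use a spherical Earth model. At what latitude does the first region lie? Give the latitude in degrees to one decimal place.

For equal true areas on Mercator, apparent areas scale as sec²φ, so the ratio is cos²φ₂ / cos²φ₁.
cos²φ₂ / cos²φ₁ = 6.45  ⇒  cos φ₁ = cos 34.7° / √6.45 = 0.8221/2.540 = 0.3237.
φ₁ = arccos(0.3237) ≈ 71.1°.

71.1°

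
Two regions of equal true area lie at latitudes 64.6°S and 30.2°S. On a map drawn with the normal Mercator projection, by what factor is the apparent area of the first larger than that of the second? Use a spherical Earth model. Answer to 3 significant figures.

4.06

Mercator is conformal with k = sec φ, so areal scale = k² = sec²φ.
At 64.6°: sec²(64.6°) = 1/0.4289² = 5.435.
At 30.2°: sec²(30.2°) = 1/0.8643² = 1.339.
Ratio = 5.435/1.339 = cos²(30.2°)/cos²(64.6°) ≈ 4.06.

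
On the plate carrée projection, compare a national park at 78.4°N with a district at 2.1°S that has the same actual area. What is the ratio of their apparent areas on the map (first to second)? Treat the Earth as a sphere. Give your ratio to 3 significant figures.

4.97

Plate carrée maps x = Rλ, y = Rφ. The meridian scale is h = 1 and the parallel scale is k = 1/cos φ = sec φ.
Areal scale at 78.4°: h·k = 1.000 × 4.973 = 4.973.
Areal scale at 2.1°: h·k = 1.000 × 1.001 = 1.001.
Ratio = 4.973/1.001 ≈ 4.97.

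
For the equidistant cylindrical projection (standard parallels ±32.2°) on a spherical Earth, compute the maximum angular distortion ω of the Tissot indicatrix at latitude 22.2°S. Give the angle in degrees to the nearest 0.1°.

5.2°

The equidistant cylindrical projection with φ₀ = 32.2° has h = 1 (meridians true) and k = cos φ₀ / cos φ along parallels.
At 22.2°: h = 1.000, k = 0.9139; principal scales a = 1.000, b = 0.9139.
sin(ω/2) = (a − b)/(a + b) = 0.08606/1.914 = 0.04496, so ω = 2 arcsin(0.04496) ≈ 5.2°.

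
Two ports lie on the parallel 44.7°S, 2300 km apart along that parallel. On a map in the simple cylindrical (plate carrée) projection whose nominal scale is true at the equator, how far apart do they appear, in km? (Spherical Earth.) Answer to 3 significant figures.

3240 km

Plate carrée maps x = Rλ, y = Rφ. The meridian scale is h = 1 and the parallel scale is k = 1/cos φ = sec φ.
Along the parallel, k = sec 44.7° = 1/0.7108 = 1.407.
Map distance = 2300 × 1.407 ≈ 3240 km.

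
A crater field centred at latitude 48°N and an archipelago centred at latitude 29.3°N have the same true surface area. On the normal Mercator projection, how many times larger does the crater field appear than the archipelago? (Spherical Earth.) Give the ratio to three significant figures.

1.70

On Mercator, area is exaggerated by sec²φ = 1/cos²φ.
At 48°: sec²(48°) = 1/0.6691² = 2.233.
At 29.3°: sec²(29.3°) = 1/0.8721² = 1.315.
Ratio = 2.233/1.315 = cos²(29.3°)/cos²(48°) ≈ 1.70.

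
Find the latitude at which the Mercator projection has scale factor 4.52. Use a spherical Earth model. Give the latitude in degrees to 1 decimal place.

Mercator scale is k = sec φ = 1/cos φ.
1/cos φ = 4.52  ⇒  cos φ = 0.2212  ⇒  φ = arccos(0.2212) ≈ 77.2°.

77.2°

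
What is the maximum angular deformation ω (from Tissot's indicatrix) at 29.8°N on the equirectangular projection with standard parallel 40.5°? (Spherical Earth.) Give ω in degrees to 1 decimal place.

With standard parallel φ₀ = 40.5°, the equirectangular projection gives x = Rλ cos φ₀, y = Rφ, so h = 1 and k = cos 40.5° / cos φ.
At 29.8°: h = 1.000, k = 0.8763; principal scales a = 1.000, b = 0.8763.
sin(ω/2) = (a − b)/(a + b) = 0.1237/1.876 = 0.06594, so ω = 2 arcsin(0.06594) ≈ 7.6°.

7.6°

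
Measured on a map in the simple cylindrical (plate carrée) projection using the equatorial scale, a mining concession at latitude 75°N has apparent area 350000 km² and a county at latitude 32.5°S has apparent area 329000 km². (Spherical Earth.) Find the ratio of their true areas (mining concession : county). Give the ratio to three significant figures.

0.326

On the plate carrée, areal scale = h·k = 1 × sec φ, so true area = apparent × cos φ.
True area of mining concession: 350000 × cos(75°) = 350000 × 0.2588 = 90590 km².
True area of county: 329000 × cos(32.5°) = 329000 × 0.8434 = 277500 km².
Ratio = 90590 / 277500 ≈ 0.326.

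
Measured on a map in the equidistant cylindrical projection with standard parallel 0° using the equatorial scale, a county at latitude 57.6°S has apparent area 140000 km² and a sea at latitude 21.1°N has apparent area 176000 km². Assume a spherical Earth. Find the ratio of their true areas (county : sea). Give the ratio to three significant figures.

Plate carrée has h = 1 and k = sec φ, giving areal scale sec φ; true area = (apparent area) · cos φ.
True area of county: 140000 × cos(57.6°) = 140000 × 0.5358 = 75020 km².
True area of sea: 176000 × cos(21.1°) = 176000 × 0.9330 = 164200 km².
Ratio = 75020 / 164200 ≈ 0.457.

0.457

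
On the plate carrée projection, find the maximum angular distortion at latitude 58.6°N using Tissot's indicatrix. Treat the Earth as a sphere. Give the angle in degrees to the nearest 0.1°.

36.7°

Plate carrée maps x = Rλ, y = Rφ. The meridian scale is h = 1 and the parallel scale is k = 1/cos φ = sec φ.
At 58.6°: h = 1.000, k = 1.919; principal scales a = 1.919, b = 1.000.
sin(ω/2) = (a − b)/(a + b) = 0.9194/2.919 = 0.3149, so ω = 2 arcsin(0.3149) ≈ 36.7°.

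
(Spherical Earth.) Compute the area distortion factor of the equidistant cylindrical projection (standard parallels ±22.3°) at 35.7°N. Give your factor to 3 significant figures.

The equidistant cylindrical projection with φ₀ = 22.3° has h = 1 (meridians true) and k = cos φ₀ / cos φ along parallels.
Areal scale = h·k = 1 × cos φ₀ / cos φ; at 35.7°, h = 1.000, k = 1.139, so h·k = 1.139.

1.14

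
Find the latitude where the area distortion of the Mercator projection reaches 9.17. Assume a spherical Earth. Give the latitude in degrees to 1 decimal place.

70.7°

Mercator areal scale is sec²φ.
sec²φ = 9.17  ⇒  cos²φ = 0.1091  ⇒  cos φ = 0.3302.
φ = arccos(0.3302) ≈ 70.7°.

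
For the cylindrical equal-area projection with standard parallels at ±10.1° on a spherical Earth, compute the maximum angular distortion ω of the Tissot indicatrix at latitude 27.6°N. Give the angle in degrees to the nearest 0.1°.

12.0°

For cylindrical equal-area with standard parallel φ₀, h = cos φ / cos φ₀ and k = cos φ₀ / cos φ, so h·k = 1.
At 27.6°: h = 0.9002, k = 1.111; principal scales a = 1.111, b = 0.9002.
sin(ω/2) = (a − b)/(a + b) = 0.2108/2.011 = 0.1048, so ω = 2 arcsin(0.1048) ≈ 12.0°.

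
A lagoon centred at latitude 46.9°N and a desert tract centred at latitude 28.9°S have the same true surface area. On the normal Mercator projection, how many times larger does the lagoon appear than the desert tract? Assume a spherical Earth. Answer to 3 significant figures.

On Mercator, area is exaggerated by sec²φ = 1/cos²φ.
At 46.9°: sec²(46.9°) = 1/0.6833² = 2.142.
At 28.9°: sec²(28.9°) = 1/0.8755² = 1.305.
Ratio = 2.142/1.305 = cos²(28.9°)/cos²(46.9°) ≈ 1.64.

1.64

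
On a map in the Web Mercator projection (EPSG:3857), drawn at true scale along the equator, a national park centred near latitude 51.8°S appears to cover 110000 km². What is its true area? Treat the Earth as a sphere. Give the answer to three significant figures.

Mercator is conformal, so the point scale is isotropic: h = k = sec φ = 1/cos φ.
Areal scale = k² = sec²φ = 1/cos²(51.8°) = 1/0.6184² = 2.615.
True area = apparent / (areal scale) = 110000 / 2.615 ≈ 42100 km².

42100 km²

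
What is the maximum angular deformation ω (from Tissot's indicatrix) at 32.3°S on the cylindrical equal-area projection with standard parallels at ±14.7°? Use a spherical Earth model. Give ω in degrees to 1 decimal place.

Cylindrical equal-area (φ₀ = 14.7°): h = cos φ / cos 14.7° along meridians, k = cos 14.7° / cos φ along parallels; h·k = 1.
At 32.3°: h = 0.8739, k = 1.144; principal scales a = 1.144, b = 0.8739.
sin(ω/2) = (a − b)/(a + b) = 0.2705/2.018 = 0.1340, so ω = 2 arcsin(0.1340) ≈ 15.4°.

15.4°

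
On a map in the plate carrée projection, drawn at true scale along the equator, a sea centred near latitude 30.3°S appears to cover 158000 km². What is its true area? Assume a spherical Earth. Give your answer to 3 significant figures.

136000 km²

For the equirectangular projection with φ₀ = 0 (plate carrée), h = 1 along meridians and k = sec φ along parallels.
Areal scale = h·k = 1 × sec φ; at 30.3°, h = 1.000, k = 1.158, so h·k = 1.158.
True area = apparent / (areal scale) = 158000 / 1.158 ≈ 136000 km².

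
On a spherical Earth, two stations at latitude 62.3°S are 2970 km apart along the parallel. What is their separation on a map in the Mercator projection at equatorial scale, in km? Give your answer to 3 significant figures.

6390 km

The Mercator projection is conformal; its linear scale factor is the same in every direction and equals sec φ = 1/cos φ.
Along the parallel, k = sec 62.3° = 1/0.4648 = 2.151.
Map distance = 2970 × 2.151 ≈ 6390 km.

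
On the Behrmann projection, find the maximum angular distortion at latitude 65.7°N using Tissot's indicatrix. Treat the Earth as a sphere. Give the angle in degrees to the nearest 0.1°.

Behrmann is a cylindrical equal-area projection with standard parallels at ±30°. For cylindrical equal-area with standard parallel φ₀, h = cos φ / cos φ₀ and k = cos φ₀ / cos φ, so h·k = 1.
At 65.7°: h = 0.4752, k = 2.104; principal scales a = 2.104, b = 0.4752.
sin(ω/2) = (a − b)/(a + b) = 1.629/2.580 = 0.6316, so ω = 2 arcsin(0.6316) ≈ 78.3°.

78.3°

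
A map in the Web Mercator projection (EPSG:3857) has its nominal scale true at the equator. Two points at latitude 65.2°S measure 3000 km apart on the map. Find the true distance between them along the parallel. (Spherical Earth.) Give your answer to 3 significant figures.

1260 km

Mercator is conformal, so the point scale is isotropic: h = k = sec φ = 1/cos φ.
Along the parallel at 65.2°, map distances are exaggerated by k = sec 65.2° = 2.384.
True distance = 3000 / 2.384 = 3000 × cos 65.2° ≈ 1260 km.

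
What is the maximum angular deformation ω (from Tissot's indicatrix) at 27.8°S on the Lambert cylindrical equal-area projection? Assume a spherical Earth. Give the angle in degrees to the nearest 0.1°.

The Lambert cylindrical equal-area projection is the cylindrical equal-area projection with its standard parallel at the equator (φ₀ = 0). For cylindrical equal-area with standard parallel φ₀, h = cos φ / cos φ₀ and k = cos φ₀ / cos φ, so h·k = 1.
At 27.8°: h = 0.8846, k = 1.130; principal scales a = 1.130, b = 0.8846.
sin(ω/2) = (a − b)/(a + b) = 0.2459/2.015 = 0.1220, so ω = 2 arcsin(0.1220) ≈ 14.0°.

14.0°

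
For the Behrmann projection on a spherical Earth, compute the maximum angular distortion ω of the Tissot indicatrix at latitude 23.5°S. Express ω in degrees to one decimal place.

6.6°

Behrmann is a cylindrical equal-area projection with standard parallels at ±30°. A cylindrical equal-area projection with standard parallel φ₀ has meridian scale h = cos φ / cos φ₀ and parallel scale k = cos φ₀ / cos φ (so areas are preserved, h·k = 1).
At 23.5°: h = 1.059, k = 0.9443; principal scales a = 1.059, b = 0.9443.
sin(ω/2) = (a − b)/(a + b) = 0.1146/2.003 = 0.05720, so ω = 2 arcsin(0.05720) ≈ 6.6°.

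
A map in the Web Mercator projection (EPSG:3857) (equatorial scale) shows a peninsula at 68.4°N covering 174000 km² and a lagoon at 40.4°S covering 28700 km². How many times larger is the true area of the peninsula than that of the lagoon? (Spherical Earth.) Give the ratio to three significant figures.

Mercator's areal exaggeration is sec²φ; hence true area = (apparent area) · cos²φ.
True area of peninsula: 174000 × cos²(68.4°) = 174000 × 0.1355 = 23580 km².
True area of lagoon: 28700 × cos²(40.4°) = 28700 × 0.5799 = 16640 km².
Ratio = 23580 / 16640 ≈ 1.42.

1.42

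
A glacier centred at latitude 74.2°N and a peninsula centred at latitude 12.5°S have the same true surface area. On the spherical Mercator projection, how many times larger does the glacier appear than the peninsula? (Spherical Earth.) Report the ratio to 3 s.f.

Mercator areal scale is sec²φ.
At 74.2°: sec²(74.2°) = 1/0.2723² = 13.49.
At 12.5°: sec²(12.5°) = 1/0.9763² = 1.049.
Ratio = 13.49/1.049 = cos²(12.5°)/cos²(74.2°) ≈ 12.9.

12.9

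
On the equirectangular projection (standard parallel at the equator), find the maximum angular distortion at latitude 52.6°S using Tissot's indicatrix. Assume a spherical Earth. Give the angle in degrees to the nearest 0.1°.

In the plate carrée (x = Rλ, y = Rφ), meridians are true-scale (h = 1) and parallels are stretched by k = sec φ.
At 52.6°: h = 1.000, k = 1.646; principal scales a = 1.646, b = 1.000.
sin(ω/2) = (a − b)/(a + b) = 0.6464/2.646 = 0.2443, so ω = 2 arcsin(0.2443) ≈ 28.3°.

28.3°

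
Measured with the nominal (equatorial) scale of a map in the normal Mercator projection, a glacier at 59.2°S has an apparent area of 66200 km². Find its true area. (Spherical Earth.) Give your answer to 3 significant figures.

17400 km²

Mercator is conformal, so the point scale is isotropic: h = k = sec φ = 1/cos φ.
Areal scale = k² = sec²φ = 1/cos²(59.2°) = 1/0.5120² = 3.814.
True area = apparent / (areal scale) = 66200 / 3.814 ≈ 17400 km².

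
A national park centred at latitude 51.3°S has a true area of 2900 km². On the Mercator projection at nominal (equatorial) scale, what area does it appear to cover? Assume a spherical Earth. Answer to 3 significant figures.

The Mercator projection is conformal; its linear scale factor is the same in every direction and equals sec φ = 1/cos φ.
Areal scale = k² = sec²φ = 1/cos²(51.3°) = 1/0.6252² = 2.558.
Apparent area = 2900 × 2.558 ≈ 7420 km².

7420 km²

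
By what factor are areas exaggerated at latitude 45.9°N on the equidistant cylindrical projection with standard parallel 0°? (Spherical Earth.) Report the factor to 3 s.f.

Plate carrée maps x = Rλ, y = Rφ. The meridian scale is h = 1 and the parallel scale is k = 1/cos φ = sec φ.
Areal scale = h·k = 1 × sec φ; at 45.9°, h = 1.000, k = 1.437, so h·k = 1.437.

1.44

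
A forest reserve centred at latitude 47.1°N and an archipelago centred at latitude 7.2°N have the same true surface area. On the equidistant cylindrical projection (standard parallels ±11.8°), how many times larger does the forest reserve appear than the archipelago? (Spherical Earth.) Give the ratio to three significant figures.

1.46

The equidistant cylindrical projection with φ₀ = 11.8° has h = 1 (meridians true) and k = cos φ₀ / cos φ along parallels.
Areal scale at 47.1°: h·k = 1.000 × 1.438 = 1.438.
Areal scale at 7.2°: h·k = 1.000 × 0.9866 = 0.9866.
Ratio = 1.438/0.9866 ≈ 1.46.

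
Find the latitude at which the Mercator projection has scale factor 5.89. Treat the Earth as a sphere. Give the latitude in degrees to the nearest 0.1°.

Mercator scale is k = sec φ = 1/cos φ.
1/cos φ = 5.89  ⇒  cos φ = 0.1698  ⇒  φ = arccos(0.1698) ≈ 80.2°.

80.2°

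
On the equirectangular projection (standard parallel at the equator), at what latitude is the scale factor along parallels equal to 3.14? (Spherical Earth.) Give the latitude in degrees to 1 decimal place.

Plate carrée: h = 1, k = sec φ along parallels.
sec φ = 3.14  ⇒  cos φ = 0.3185  ⇒  φ ≈ 71.4°.

71.4°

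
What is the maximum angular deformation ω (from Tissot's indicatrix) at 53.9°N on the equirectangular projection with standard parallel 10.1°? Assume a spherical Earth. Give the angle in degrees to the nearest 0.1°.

With standard parallel φ₀ = 10.1°, the equirectangular projection gives x = Rλ cos φ₀, y = Rφ, so h = 1 and k = cos 10.1° / cos φ.
At 53.9°: h = 1.000, k = 1.671; principal scales a = 1.671, b = 1.000.
sin(ω/2) = (a − b)/(a + b) = 0.6709/2.671 = 0.2512, so ω = 2 arcsin(0.2512) ≈ 29.1°.

29.1°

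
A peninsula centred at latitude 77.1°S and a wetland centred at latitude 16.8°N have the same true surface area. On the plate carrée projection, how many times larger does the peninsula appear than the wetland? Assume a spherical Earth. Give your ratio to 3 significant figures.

4.29

For the equirectangular projection with φ₀ = 0 (plate carrée), h = 1 along meridians and k = sec φ along parallels.
Areal scale at 77.1°: h·k = 1.000 × 4.479 = 4.479.
Areal scale at 16.8°: h·k = 1.000 × 1.045 = 1.045.
Ratio = 4.479/1.045 ≈ 4.29.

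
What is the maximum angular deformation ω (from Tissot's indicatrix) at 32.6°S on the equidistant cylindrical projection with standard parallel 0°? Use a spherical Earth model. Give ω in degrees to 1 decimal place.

For the equirectangular projection with φ₀ = 0 (plate carrée), h = 1 along meridians and k = sec φ along parallels.
At 32.6°: h = 1.000, k = 1.187; principal scales a = 1.187, b = 1.000.
sin(ω/2) = (a − b)/(a + b) = 0.1870/2.187 = 0.08551, so ω = 2 arcsin(0.08551) ≈ 9.8°.

9.8°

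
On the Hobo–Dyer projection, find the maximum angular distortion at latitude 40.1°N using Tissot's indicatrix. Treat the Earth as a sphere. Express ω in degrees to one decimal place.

4.2°

Hobo–Dyer is a cylindrical equal-area projection with standard parallels at ±37.5°. Cylindrical equal-area (φ₀ = 37.5°): h = cos φ / cos 37.5° along meridians, k = cos 37.5° / cos φ along parallels; h·k = 1.
At 40.1°: h = 0.9642, k = 1.037; principal scales a = 1.037, b = 0.9642.
sin(ω/2) = (a − b)/(a + b) = 0.07301/2.001 = 0.03648, so ω = 2 arcsin(0.03648) ≈ 4.2°.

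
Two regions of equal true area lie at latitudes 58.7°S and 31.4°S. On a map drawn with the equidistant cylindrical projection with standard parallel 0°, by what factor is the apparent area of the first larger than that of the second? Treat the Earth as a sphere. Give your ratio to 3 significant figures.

1.64

Plate carrée maps x = Rλ, y = Rφ. The meridian scale is h = 1 and the parallel scale is k = 1/cos φ = sec φ.
Areal scale at 58.7°: h·k = 1.000 × 1.925 = 1.925.
Areal scale at 31.4°: h·k = 1.000 × 1.172 = 1.172.
Ratio = 1.925/1.172 ≈ 1.64.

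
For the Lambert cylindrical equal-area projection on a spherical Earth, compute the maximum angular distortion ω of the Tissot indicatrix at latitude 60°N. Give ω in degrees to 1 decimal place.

The Lambert cylindrical equal-area projection is the cylindrical equal-area projection with its standard parallel at the equator (φ₀ = 0). For cylindrical equal-area with standard parallel φ₀, h = cos φ / cos φ₀ and k = cos φ₀ / cos φ, so h·k = 1.
At 60°: h = 0.5000, k = 2.000; principal scales a = 2.000, b = 0.5000.
sin(ω/2) = (a − b)/(a + b) = 1.500/2.500 = 0.6000, so ω = 2 arcsin(0.6000) ≈ 73.7°.

73.7°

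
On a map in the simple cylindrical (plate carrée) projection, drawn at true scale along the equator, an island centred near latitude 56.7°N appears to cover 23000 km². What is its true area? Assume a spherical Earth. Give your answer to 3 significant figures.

12600 km²

Plate carrée maps x = Rλ, y = Rφ. The meridian scale is h = 1 and the parallel scale is k = 1/cos φ = sec φ.
Areal scale = h·k = 1 × sec φ; at 56.7°, h = 1.000, k = 1.821, so h·k = 1.821.
True area = apparent / (areal scale) = 23000 / 1.821 ≈ 12600 km².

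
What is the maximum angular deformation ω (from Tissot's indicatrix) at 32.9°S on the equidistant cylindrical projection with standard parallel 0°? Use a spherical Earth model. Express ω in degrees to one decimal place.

For the equirectangular projection with φ₀ = 0 (plate carrée), h = 1 along meridians and k = sec φ along parallels.
At 32.9°: h = 1.000, k = 1.191; principal scales a = 1.191, b = 1.000.
sin(ω/2) = (a − b)/(a + b) = 0.1910/2.191 = 0.08718, so ω = 2 arcsin(0.08718) ≈ 10.0°.

10.0°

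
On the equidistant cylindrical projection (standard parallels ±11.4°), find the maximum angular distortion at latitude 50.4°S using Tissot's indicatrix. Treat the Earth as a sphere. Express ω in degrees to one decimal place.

24.5°

With standard parallel φ₀ = 11.4°, the equirectangular projection gives x = Rλ cos φ₀, y = Rφ, so h = 1 and k = cos 11.4° / cos φ.
At 50.4°: h = 1.000, k = 1.538; principal scales a = 1.538, b = 1.000.
sin(ω/2) = (a − b)/(a + b) = 0.5379/2.538 = 0.2119, so ω = 2 arcsin(0.2119) ≈ 24.5°.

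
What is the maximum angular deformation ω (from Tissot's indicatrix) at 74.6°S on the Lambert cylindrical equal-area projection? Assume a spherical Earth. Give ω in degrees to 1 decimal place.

120.5°

The Lambert cylindrical equal-area projection is the cylindrical equal-area projection with its standard parallel at the equator (φ₀ = 0). For cylindrical equal-area with standard parallel φ₀, h = cos φ / cos φ₀ and k = cos φ₀ / cos φ, so h·k = 1.
At 74.6°: h = 0.2656, k = 3.766; principal scales a = 3.766, b = 0.2656.
sin(ω/2) = (a − b)/(a + b) = 3.500/4.031 = 0.8683, so ω = 2 arcsin(0.8683) ≈ 120.5°.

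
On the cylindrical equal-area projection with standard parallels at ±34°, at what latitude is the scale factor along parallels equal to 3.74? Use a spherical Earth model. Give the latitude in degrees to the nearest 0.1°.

77.2°

Cylindrical equal-area (φ₀ = 34°): h = cos φ / cos 34° along meridians, k = cos 34° / cos φ along parallels; h·k = 1.
k = cos φ₀ / cos φ = 3.74  ⇒  cos φ = cos 34° / 3.74 = 0.2217.
φ = arccos(0.2217) ≈ 77.2°.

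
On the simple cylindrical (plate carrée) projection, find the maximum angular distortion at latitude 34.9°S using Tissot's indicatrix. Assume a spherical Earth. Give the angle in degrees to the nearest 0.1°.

11.3°

For the equirectangular projection with φ₀ = 0 (plate carrée), h = 1 along meridians and k = sec φ along parallels.
At 34.9°: h = 1.000, k = 1.219; principal scales a = 1.219, b = 1.000.
sin(ω/2) = (a − b)/(a + b) = 0.2193/2.219 = 0.09881, so ω = 2 arcsin(0.09881) ≈ 11.3°.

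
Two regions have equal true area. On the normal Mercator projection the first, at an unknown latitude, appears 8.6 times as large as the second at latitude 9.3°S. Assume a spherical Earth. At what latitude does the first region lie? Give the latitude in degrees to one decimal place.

Mercator areal scale is sec²φ, so apparent-area ratio = sec²φ₁ / sec²φ₂ = cos²φ₂ / cos²φ₁.
cos²φ₂ / cos²φ₁ = 8.6  ⇒  cos φ₁ = cos 9.3° / √8.6 = 0.9869/2.933 = 0.3365.
φ₁ = arccos(0.3365) ≈ 70.3°.

70.3°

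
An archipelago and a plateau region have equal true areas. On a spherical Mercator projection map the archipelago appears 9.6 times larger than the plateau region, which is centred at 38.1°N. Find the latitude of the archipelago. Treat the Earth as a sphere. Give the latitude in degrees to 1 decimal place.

For equal true areas on Mercator, apparent areas scale as sec²φ, so the ratio is cos²φ₂ / cos²φ₁.
cos²φ₂ / cos²φ₁ = 9.6  ⇒  cos φ₁ = cos 38.1° / √9.6 = 0.7869/3.098 = 0.2540.
φ₁ = arccos(0.2540) ≈ 75.3°.

75.3°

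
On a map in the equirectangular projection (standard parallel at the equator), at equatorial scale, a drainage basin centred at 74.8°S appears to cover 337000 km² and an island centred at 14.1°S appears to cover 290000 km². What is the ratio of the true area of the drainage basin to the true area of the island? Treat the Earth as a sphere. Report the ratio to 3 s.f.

0.314

Plate carrée has h = 1 and k = sec φ, giving areal scale sec φ; true area = (apparent area) · cos φ.
True area of drainage basin: 337000 × cos(74.8°) = 337000 × 0.2622 = 88360 km².
True area of island: 290000 × cos(14.1°) = 290000 × 0.9699 = 281300 km².
Ratio = 88360 / 281300 ≈ 0.314.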